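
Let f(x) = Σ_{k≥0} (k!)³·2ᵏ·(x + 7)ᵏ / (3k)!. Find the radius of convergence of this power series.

Ratio test: |a_{k+1}/a_k| = (k+1)³/[(3k+1)·(3k+2)·(3k+3)] · 2 → 2/27 as k → ∞.
Convergence for |x + 7| · 2/27 < 1, i.e. |x + 7| < 27/2. So R = 27/2.

R = 27/2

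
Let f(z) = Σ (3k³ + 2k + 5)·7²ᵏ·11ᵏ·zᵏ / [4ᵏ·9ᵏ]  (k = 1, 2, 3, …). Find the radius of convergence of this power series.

R = 36/539

The ratio of consecutive coefficients is [(3(k+1)³ + 2(k+1) + 5)/(3k³ + 2k + 5)] · 49·11/(4·9) → 539/36.
Convergence for |z| · 539/36 < 1, i.e. |z| < 36/539. So R = 36/539.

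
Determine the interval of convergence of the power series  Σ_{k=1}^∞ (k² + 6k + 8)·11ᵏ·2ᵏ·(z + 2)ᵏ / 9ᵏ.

(-53/22, -35/22)

The ratio of consecutive coefficients is [((k+1)² + 6(k+1) + 8)/(k² + 6k + 8)] · 11·2/9 → 22/9.
Convergence for |z + 2| · 22/9 < 1, i.e. |z + 2| < 9/22. So R = 9/22.
At z = -35/22: the terms do not tend to 0, so the series diverges.
When z = -53/22, the terms have absolute value of order k², which does not tend to 0, so the series diverges by the divergence test.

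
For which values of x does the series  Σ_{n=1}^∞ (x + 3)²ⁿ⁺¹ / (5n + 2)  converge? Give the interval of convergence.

By the ratio test, |a_{n+1}/a_n| = (5n + 2)/(5(n+1) + 2) → 1.
Writing y = (x + 3)², the series in y has radius 1, so |x + 3| < √(1) = 1 and R = 1.
When x = -2, the terms are asymptotic to a nonzero constant times 1/n, so the series diverges by limit comparison with Σ 1/n.
Check x = -4: the terms are asymptotic to a nonzero constant times 1/n, so the series diverges by limit comparison with Σ 1/n.

(-4, -2)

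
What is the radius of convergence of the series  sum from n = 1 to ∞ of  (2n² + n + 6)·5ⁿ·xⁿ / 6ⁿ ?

Apply the ratio test: |a_{n+1}| / |a_n| = [(2(n+1)² + (n+1) + 6)/(2n² + n + 6)] · 5/6, which tends to 5/6 as n → ∞.
Thus R = 1/(5/6) = 6/5.

R = 6/5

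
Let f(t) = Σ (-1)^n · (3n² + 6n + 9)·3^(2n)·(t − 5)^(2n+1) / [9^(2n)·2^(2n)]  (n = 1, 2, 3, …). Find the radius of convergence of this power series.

R = 6

The ratio of consecutive coefficients is [(3(n+1)² + 6(n+1) + 9)/(3n² + 6n + 9)] · 9/(81·4) → 1/36.
Since the exponent of (t − 5) increases by 2 each term, convergence requires |t − 5|² < 36, hence R = 6.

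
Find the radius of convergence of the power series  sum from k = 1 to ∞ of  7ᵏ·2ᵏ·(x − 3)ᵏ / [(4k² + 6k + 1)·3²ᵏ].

R = 9/14

The ratio of consecutive coefficients is [(4k² + 6k + 1)/(4(k+1)² + 6(k+1) + 1)] · 7·2/9 → 14/9.
Convergence for |x − 3| · 14/9 < 1, i.e. |x − 3| < 9/14. So R = 9/14.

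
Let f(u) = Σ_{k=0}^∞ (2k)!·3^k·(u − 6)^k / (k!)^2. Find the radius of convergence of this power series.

By the ratio test, |a_{k+1}/a_k| = (2k+1)·(2k+2)/(k+1)² · 3 → 12.
The series converges when 12 · |u − 6| < 1, giving R = 1/12.

R = 1/12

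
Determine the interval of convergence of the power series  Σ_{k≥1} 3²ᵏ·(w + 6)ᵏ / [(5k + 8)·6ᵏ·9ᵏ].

By the ratio test, |a_{k+1}/a_k| = [(5k + 8)/(5(k+1) + 8)] · 9/(6·9) → 1/6.
The series converges when 1/6 · |w + 6| < 1, giving R = 6.
Endpoint w = 0: comparison with the harmonic series Σ 1/k shows the series diverges.
When w = -12, an alternating series whose terms decrease to 0 in absolute value, so it converges by the Leibniz criterion.

[-12, 0)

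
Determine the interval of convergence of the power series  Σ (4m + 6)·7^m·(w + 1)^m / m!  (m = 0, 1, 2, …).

(−∞, ∞)

Apply the ratio test: |a_{m+1}| / |a_m| = (4(m+1) + 6)/(4m + 6) · 7 · 1/(m+1), which tends to 0 as m → ∞.
Since the limit is 0 < 1 for every w, the series converges on all of ℝ and R = ∞.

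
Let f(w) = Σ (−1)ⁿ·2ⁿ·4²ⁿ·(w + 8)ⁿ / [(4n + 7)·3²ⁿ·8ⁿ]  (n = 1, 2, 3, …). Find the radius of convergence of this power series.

R = 9/4

Apply the ratio test: |a_{n+1}| / |a_n| = [(4n + 7)/(4(n+1) + 7)] · 2·16/(9·8), which tends to 4/9 as n → ∞.
Convergence for |w + 8| · 4/9 < 1, i.e. |w + 8| < 9/4. So R = 9/4.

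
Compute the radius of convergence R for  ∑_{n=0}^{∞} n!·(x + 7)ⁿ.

By the ratio test, |a_{n+1}/a_n| = (n+1) → ∞.
Since the ratio → ∞, the series diverges for every x ≠ -7, and R = 0.

R = 0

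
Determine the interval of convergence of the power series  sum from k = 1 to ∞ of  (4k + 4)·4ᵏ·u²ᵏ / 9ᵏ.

(-3/2, 3/2)

By the ratio test, |a_{k+1}/a_k| = [(4(k+1) + 4)/(4k + 4)] · 4/9 → 4/9.
Successive powers of u differ by 2, so the series converges when |u|² · 4/9 < 1, i.e. |u| < √(9/4) = 3/2. So R = 3/2.
When u = 3/2, the k-th term does not approach 0; divergence by the term test.
Endpoint u = -3/2: the terms do not tend to 0, so the series diverges.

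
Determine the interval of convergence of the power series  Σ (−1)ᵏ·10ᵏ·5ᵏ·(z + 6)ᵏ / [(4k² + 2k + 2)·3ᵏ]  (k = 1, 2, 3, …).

[-303/50, -297/50]

The ratio of consecutive coefficients is [(4k² + 2k + 2)/(4(k+1)² + 2(k+1) + 2)] · 10·5/3 → 50/3.
Hence the series converges for |z + 6| < 1/(50/3) = 3/50, so the radius of convergence is 3/50.
Endpoint z = -297/50: the series is dominated by a constant times Σ 1/k², which converges (p = 2 > 1).
Endpoint z = -303/50: the series is dominated by a constant times Σ 1/k², which converges (p = 2 > 1).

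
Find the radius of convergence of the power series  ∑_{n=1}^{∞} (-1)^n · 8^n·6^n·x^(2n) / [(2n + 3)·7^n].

By the ratio test, |a_{n+1}/a_n| = [(2n + 3)/(2(n+1) + 3)] · 8·6/7 → 48/7.
Since the exponent of x increases by 2 each term, convergence requires |x|² < 7/48, hence R = √21/12.

R = √21/12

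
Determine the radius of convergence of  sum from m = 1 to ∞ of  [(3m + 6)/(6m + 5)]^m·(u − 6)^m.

By the Cauchy root test, |a_m|^(1/m) = (3m + 6)/(6m + 5) → 1/2.
Thus R = 1/(1/2) = 2.

R = 2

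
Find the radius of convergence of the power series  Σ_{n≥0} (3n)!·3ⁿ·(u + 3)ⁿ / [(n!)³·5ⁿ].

R = 5/81

By the ratio test, |a_{n+1}/a_n| = (3n+1)·(3n+2)·(3n+3)/(n+1)³ · 3/5 → 81/5.
The series converges when 81/5 · |u + 3| < 1, giving R = 5/81.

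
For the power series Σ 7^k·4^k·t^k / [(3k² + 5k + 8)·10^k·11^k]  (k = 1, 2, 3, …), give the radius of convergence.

R = 55/14

Apply the ratio test: |a_{k+1}| / |a_k| = [(3k² + 5k + 8)/(3(k+1)² + 5(k+1) + 8)] · 7·4/(10·11), which tends to 14/55 as k → ∞.
Thus R = 1/(14/55) = 55/14.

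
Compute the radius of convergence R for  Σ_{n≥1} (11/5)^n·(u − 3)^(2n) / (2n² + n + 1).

By the ratio test, |a_{n+1}/a_n| = [(2n² + n + 1)/(2(n+1)² + (n+1) + 1)] · 11/5 → 11/5.
Since the exponent of (u − 3) increases by 2 each term, convergence requires |u − 3|² < 5/11, hence R = √55/11.

R = √55/11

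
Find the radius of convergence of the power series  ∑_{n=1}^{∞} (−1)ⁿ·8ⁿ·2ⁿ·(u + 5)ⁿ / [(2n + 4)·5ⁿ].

The ratio of consecutive coefficients is [(2n + 4)/(2(n+1) + 4)] · 8·2/5 → 16/5.
The series converges when 16/5 · |u + 5| < 1, giving R = 5/16.

R = 5/16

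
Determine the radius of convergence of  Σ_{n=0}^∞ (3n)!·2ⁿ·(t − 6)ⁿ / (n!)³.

R = 1/54

The ratio of consecutive coefficients is (3n+1)·(3n+2)·(3n+3)/(n+1)³ · 2 → 54.
Hence the series converges for |t − 6| < 1/(54) = 1/54, so the radius of convergence is 1/54.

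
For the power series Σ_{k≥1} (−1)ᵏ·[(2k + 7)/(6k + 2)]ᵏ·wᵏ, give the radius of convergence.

By the Cauchy root test, |a_k|^(1/k) = (2k + 7)/(6k + 2) → 1/3.
Convergence for |w| · 1/3 < 1, i.e. |w| < 3. So R = 3.

R = 3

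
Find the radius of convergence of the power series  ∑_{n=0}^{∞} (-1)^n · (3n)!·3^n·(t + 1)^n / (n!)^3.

The ratio of consecutive coefficients is (3n+1)·(3n+2)·(3n+3)/(n+1)³ · 3 → 81.
Hence the series converges for |t + 1| < 1/(81) = 1/81, so the radius of convergence is 1/81.

R = 1/81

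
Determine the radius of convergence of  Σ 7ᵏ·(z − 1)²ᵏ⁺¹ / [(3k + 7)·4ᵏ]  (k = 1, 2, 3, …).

By the ratio test, |a_{k+1}/a_k| = [(3k + 7)/(3(k+1) + 7)] · 7/4 → 7/4.
Successive powers of (z − 1) differ by 2, so the series converges when |z − 1|² · 7/4 < 1, i.e. |z − 1| < √(4/7). So R = 2√7/7.

R = 2√7/7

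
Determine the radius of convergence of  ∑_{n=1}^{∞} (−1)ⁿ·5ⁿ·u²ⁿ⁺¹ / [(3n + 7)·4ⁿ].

R = 2√5/5

Ratio test: |a_{n+1}/a_n| = [(3n + 7)/(3(n+1) + 7)] · 5/4 → 5/4 as n → ∞.
Writing y = u², the series in y has radius 4/5, so |u| < √(4/5) and R = 2√5/5.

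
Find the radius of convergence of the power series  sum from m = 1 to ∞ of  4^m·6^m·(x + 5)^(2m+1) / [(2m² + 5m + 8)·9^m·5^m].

By the ratio test, |a_{m+1}/a_m| = [(2m² + 5m + 8)/(2(m+1)² + 5(m+1) + 8)] · 4·6/(9·5) → 8/15.
Successive powers of (x + 5) differ by 2, so the series converges when |x + 5|² · 8/15 < 1, i.e. |x + 5| < √(15/8). So R = √30/4.

R = √30/4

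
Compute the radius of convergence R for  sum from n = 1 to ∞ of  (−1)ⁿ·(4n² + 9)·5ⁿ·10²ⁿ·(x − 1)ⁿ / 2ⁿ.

R = 1/250

The ratio of consecutive coefficients is [(4(n+1)² + 9)/(4n² + 9)] · 5·100/2 → 250.
Hence the series converges for |x − 1| < 1/(250) = 1/250, so the radius of convergence is 1/250.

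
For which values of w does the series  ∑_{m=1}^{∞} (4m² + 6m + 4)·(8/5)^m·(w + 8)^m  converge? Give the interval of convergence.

(-69/8, -59/8)

Apply the ratio test: |a_{m+1}| / |a_m| = [(4(m+1)² + 6(m+1) + 4)/(4m² + 6m + 4)] · 8/5, which tends to 8/5 as m → ∞.
The series converges when 8/5 · |w + 8| < 1, giving R = 5/8.
At w = -59/8: the terms do not tend to 0, so the series diverges.
Endpoint w = -69/8: the terms have absolute value of order m², which does not tend to 0, so the series diverges by the divergence test.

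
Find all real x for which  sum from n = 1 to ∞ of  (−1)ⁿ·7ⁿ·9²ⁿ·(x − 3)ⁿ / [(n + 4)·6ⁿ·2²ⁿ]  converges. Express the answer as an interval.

Ratio test: |a_{n+1}/a_n| = [(n + 4)/((n+1) + 4)] · 7·81/(6·4) → 189/8 as n → ∞.
Thus R = 1/(189/8) = 8/189.
When x = 575/189, an alternating series whose terms decrease to 0 in absolute value, so it converges by the Leibniz criterion.
When x = 559/189, the terms are asymptotic to a nonzero constant times 1/n, so the series diverges by limit comparison with Σ 1/n.

(559/189, 575/189]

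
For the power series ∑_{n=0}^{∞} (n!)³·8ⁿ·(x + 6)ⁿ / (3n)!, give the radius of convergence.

Apply the ratio test: |a_{n+1}| / |a_n| = (n+1)³/[(3n+1)·(3n+2)·(3n+3)] · 8, which tends to 8/27 as n → ∞.
Hence the series converges for |x + 6| < 1/(8/27) = 27/8, so the radius of convergence is 27/8.

R = 27/8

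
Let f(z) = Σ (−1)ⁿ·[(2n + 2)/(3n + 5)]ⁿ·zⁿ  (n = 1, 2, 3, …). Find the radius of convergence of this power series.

R = 3/2

By the Cauchy root test, |a_n|^(1/n) = (2n + 2)/(3n + 5) → 2/3.
Thus R = 1/(2/3) = 3/2.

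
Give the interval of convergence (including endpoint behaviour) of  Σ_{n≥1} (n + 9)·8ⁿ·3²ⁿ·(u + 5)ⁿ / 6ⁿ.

By the ratio test, |a_{n+1}/a_n| = [((n+1) + 9)/(n + 9)] · 8·9/6 → 12.
The series converges when 12 · |u + 5| < 1, giving R = 1/12.
When u = -59/12, the terms have absolute value of order n, which does not tend to 0, so the series diverges by the divergence test.
When u = -61/12, the n-th term does not approach 0; divergence by the term test.

(-61/12, -59/12)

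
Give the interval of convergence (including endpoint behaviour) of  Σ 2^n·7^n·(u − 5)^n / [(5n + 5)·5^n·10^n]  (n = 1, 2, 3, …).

By the ratio test, |a_{n+1}/a_n| = [(5n + 5)/(5(n+1) + 5)] · 2·7/(5·10) → 7/25.
Convergence for |u − 5| · 7/25 < 1, i.e. |u − 5| < 25/7. So R = 25/7.
When u = 60/7, the terms are asymptotic to a nonzero constant times 1/n, so the series diverges by limit comparison with Σ 1/n.
Check u = 10/7: the terms alternate in sign and decrease monotonically to 0 in absolute value (size ~ c/n), so the alternating series test gives convergence.

[10/7, 60/7)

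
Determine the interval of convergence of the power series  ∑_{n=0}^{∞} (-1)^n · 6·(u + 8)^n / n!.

(−∞, ∞)

Apply the ratio test: |a_{n+1}| / |a_n| = 6/6 · 1/(n+1), which tends to 0 as n → ∞.
The limit is 0, so the series converges for all u; R = ∞.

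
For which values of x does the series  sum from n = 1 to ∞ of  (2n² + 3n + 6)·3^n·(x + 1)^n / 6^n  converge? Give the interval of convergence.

Ratio test: |a_{n+1}/a_n| = [(2(n+1)² + 3(n+1) + 6)/(2n² + 3n + 6)] · 3/6 → 1/2 as n → ∞.
The series converges when 1/2 · |x + 1| < 1, giving R = 2.
Check x = 1: the terms do not tend to 0, so the series diverges.
When x = -3, the terms do not tend to 0, so the series diverges.

(-3, 1)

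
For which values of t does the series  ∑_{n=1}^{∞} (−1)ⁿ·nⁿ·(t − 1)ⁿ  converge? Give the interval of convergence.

{1}

By the Cauchy root test, |a_n|^(1/n) = n → ∞.
Since the n-th root of |a_n| is unbounded, the series converges only at t = 1; R = 0.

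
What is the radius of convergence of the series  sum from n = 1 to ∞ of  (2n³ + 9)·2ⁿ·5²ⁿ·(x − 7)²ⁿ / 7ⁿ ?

By the ratio test, |a_{n+1}/a_n| = [(2(n+1)³ + 9)/(2n³ + 9)] · 2·25/7 → 50/7.
Since the exponent of (x − 7) increases by 2 each term, convergence requires |x − 7|² < 7/50, hence R = √14/10.

R = √14/10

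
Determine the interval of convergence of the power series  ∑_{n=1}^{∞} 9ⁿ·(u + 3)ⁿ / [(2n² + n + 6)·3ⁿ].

Apply the ratio test: |a_{n+1}| / |a_n| = [(2n² + n + 6)/(2(n+1)² + (n+1) + 6)] · 9/3, which tends to 3 as n → ∞.
Hence the series converges for |u + 3| < 1/(3) = 1/3, so the radius of convergence is 1/3.
When u = -8/3, the series is dominated by a constant times Σ 1/n², which converges (p = 2 > 1).
Check u = -10/3: the series is dominated by a constant times Σ 1/n², which converges (p = 2 > 1).

[-10/3, -8/3]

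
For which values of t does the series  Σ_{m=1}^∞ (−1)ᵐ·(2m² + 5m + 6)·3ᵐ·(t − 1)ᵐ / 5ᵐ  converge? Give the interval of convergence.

Ratio test: |a_{m+1}/a_m| = [(2(m+1)² + 5(m+1) + 6)/(2m² + 5m + 6)] · 3/5 → 3/5 as m → ∞.
The series converges when 3/5 · |t − 1| < 1, giving R = 5/3.
When t = 8/3, the m-th term does not approach 0; divergence by the term test.
Check t = -2/3: the terms have absolute value of order m², which does not tend to 0, so the series diverges by the divergence test.

(-2/3, 8/3)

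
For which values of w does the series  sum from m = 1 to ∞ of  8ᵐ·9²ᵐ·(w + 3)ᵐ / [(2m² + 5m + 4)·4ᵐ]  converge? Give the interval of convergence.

Ratio test: |a_{m+1}/a_m| = [(2m² + 5m + 4)/(2(m+1)² + 5(m+1) + 4)] · 8·81/4 → 162 as m → ∞.
Hence the series converges for |w + 3| < 1/(162) = 1/162, so the radius of convergence is 1/162.
Check w = -485/162: the series is dominated by a constant times Σ 1/m², which converges (p = 2 > 1).
When w = -487/162, absolute convergence follows by limit comparison with Σ 1/m².

[-487/162, -485/162]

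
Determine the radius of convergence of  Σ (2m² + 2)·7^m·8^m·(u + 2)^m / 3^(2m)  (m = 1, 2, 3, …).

Ratio test: |a_{m+1}/a_m| = [(2(m+1)² + 2)/(2m² + 2)] · 7·8/9 → 56/9 as m → ∞.
Thus R = 1/(56/9) = 9/56.

R = 9/56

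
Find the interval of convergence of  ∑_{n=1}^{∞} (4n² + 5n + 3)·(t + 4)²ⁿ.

(-5, -3)

Apply the ratio test: |a_{n+1}| / |a_n| = (4(n+1)² + 5(n+1) + 3)/(4n² + 5n + 3), which tends to 1 as n → ∞.
Writing y = (t + 4)², the series in y has radius 1, so |t + 4| < √(1) = 1 and R = 1.
At t = -3: the terms do not tend to 0, so the series diverges.
Endpoint t = -5: the terms do not tend to 0, so the series diverges.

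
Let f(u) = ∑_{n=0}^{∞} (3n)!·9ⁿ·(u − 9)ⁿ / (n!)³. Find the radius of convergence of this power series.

R = 1/243

Apply the ratio test: |a_{n+1}| / |a_n| = (3n+1)·(3n+2)·(3n+3)/(n+1)³ · 9, which tends to 243 as n → ∞.
Hence the series converges for |u − 9| < 1/(243) = 1/243, so the radius of convergence is 1/243.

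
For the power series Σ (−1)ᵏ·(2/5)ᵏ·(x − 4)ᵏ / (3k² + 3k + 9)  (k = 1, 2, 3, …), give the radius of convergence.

R = 5/2

Ratio test: |a_{k+1}/a_k| = [(3k² + 3k + 9)/(3(k+1)² + 3(k+1) + 9)] · 2/5 → 2/5 as k → ∞.
Hence the series converges for |x − 4| < 1/(2/5) = 5/2, so the radius of convergence is 5/2.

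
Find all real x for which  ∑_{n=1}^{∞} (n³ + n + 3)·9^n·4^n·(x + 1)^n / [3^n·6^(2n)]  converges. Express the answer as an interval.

(-4, 2)

The ratio of consecutive coefficients is [((n+1)³ + (n+1) + 3)/(n³ + n + 3)] · 9·4/(3·36) → 1/3.
Convergence for |x + 1| · 1/3 < 1, i.e. |x + 1| < 3. So R = 3.
When x = 2, the n-th term does not approach 0; divergence by the term test.
When x = -4, the n-th term does not approach 0; divergence by the term test.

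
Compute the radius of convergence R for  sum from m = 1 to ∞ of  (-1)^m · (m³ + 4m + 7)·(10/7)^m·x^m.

By the ratio test, |a_{m+1}/a_m| = [((m+1)³ + 4(m+1) + 7)/(m³ + 4m + 7)] · 10/7 → 10/7.
Hence the series converges for |x| < 1/(10/7) = 7/10, so the radius of convergence is 7/10.

R = 7/10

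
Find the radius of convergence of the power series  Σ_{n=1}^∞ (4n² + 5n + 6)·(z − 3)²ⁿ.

R = 1

By the ratio test, |a_{n+1}/a_n| = (4(n+1)² + 5(n+1) + 6)/(4n² + 5n + 6) → 1.
Since the exponent of (z − 3) increases by 2 each term, convergence requires |z − 3|² < 1, hence R = 1.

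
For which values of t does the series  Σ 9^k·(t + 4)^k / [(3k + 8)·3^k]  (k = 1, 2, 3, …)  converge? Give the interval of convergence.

[-13/3, -11/3)

By the ratio test, |a_{k+1}/a_k| = [(3k + 8)/(3(k+1) + 8)] · 9/3 → 3.
Thus R = 1/(3) = 1/3.
When t = -11/3, the terms behave like c/k; limit comparison with the harmonic series gives divergence.
Check t = -13/3: an alternating series whose terms decrease to 0 in absolute value, so it converges by the Leibniz criterion.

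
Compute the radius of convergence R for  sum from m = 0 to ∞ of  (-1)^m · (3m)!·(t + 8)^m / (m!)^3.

By the ratio test, |a_{m+1}/a_m| = (3m+1)·(3m+2)·(3m+3)/(m+1)³ → 27.
Thus R = 1/(27) = 1/27.

R = 1/27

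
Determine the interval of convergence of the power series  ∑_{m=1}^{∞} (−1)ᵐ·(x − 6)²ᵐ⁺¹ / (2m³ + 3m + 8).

[5, 7]

Apply the ratio test: |a_{m+1}| / |a_m| = (2m³ + 3m + 8)/(2(m+1)³ + 3(m+1) + 8), which tends to 1 as m → ∞.
Since the exponent of (x − 6) increases by 2 each term, convergence requires |x − 6|² < 1, hence R = 1.
Check x = 7: the series is dominated by a constant times Σ 1/m³, which converges (p = 3 > 1).
Check x = 5: absolute convergence follows by limit comparison with Σ 1/m³.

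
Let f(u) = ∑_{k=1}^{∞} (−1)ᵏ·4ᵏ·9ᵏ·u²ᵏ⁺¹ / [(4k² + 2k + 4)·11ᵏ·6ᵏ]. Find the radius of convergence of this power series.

By the ratio test, |a_{k+1}/a_k| = [(4k² + 2k + 4)/(4(k+1)² + 2(k+1) + 4)] · 4·9/(11·6) → 6/11.
Writing y = u², the series in y has radius 11/6, so |u| < √(11/6) and R = √66/6.

R = √66/6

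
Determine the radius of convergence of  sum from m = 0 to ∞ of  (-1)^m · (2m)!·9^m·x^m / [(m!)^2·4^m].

R = 1/9

Ratio test: |a_{m+1}/a_m| = (2m+1)·(2m+2)/(m+1)² · 9/4 → 9 as m → ∞.
Thus R = 1/(9) = 1/9.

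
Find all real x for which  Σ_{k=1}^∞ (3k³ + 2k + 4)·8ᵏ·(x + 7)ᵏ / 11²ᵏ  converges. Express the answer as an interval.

(-177/8, 65/8)

The ratio of consecutive coefficients is [(3(k+1)³ + 2(k+1) + 4)/(3k³ + 2k + 4)] · 8/121 → 8/121.
Convergence for |x + 7| · 8/121 < 1, i.e. |x + 7| < 121/8. So R = 121/8.
At x = 65/8: the terms do not tend to 0, so the series diverges.
When x = -177/8, the k-th term does not approach 0; divergence by the term test.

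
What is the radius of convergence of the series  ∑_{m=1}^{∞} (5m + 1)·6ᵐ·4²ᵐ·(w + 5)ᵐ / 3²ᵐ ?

By the ratio test, |a_{m+1}/a_m| = [(5(m+1) + 1)/(5m + 1)] · 6·16/9 → 32/3.
The series converges when 32/3 · |w + 5| < 1, giving R = 3/32.

R = 3/32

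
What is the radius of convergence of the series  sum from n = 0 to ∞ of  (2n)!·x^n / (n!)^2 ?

R = 1/4

Ratio test: |a_{n+1}/a_n| = (2n+1)·(2n+2)/(n+1)² → 4 as n → ∞.
Thus R = 1/(4) = 1/4.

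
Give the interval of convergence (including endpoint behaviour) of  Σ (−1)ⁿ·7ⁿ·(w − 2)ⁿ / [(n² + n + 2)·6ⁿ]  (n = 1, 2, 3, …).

By the ratio test, |a_{n+1}/a_n| = [(n² + n + 2)/((n+1)² + (n+1) + 2)] · 7/6 → 7/6.
Thus R = 1/(7/6) = 6/7.
When w = 20/7, absolute convergence follows by limit comparison with Σ 1/n².
Check w = 8/7: the series is dominated by a constant times Σ 1/n², which converges (p = 2 > 1).

[8/7, 20/7]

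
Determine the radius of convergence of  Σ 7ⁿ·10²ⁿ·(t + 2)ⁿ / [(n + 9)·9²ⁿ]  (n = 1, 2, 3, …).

R = 81/700

The ratio of consecutive coefficients is [(n + 9)/((n+1) + 9)] · 7·100/81 → 700/81.
Hence the series converges for |t + 2| < 1/(700/81) = 81/700, so the radius of convergence is 81/700.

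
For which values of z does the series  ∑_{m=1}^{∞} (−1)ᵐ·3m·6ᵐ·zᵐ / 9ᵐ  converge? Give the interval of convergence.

(-3/2, 3/2)

By the ratio test, |a_{m+1}/a_m| = [3(m+1)/3m] · 6/9 → 2/3.
Thus R = 1/(2/3) = 3/2.
When z = 3/2, the terms do not tend to 0, so the series diverges.
When z = -3/2, the terms have absolute value of order m, which does not tend to 0, so the series diverges by the divergence test.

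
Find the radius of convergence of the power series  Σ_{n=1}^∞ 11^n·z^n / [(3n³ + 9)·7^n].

Apply the ratio test: |a_{n+1}| / |a_n| = [(3n³ + 9)/(3(n+1)³ + 9)] · 11/7, which tends to 11/7 as n → ∞.
Thus R = 1/(11/7) = 7/11.

R = 7/11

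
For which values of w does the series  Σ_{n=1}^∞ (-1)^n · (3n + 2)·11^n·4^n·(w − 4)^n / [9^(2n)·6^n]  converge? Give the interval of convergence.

(-155/22, 331/22)

Apply the ratio test: |a_{n+1}| / |a_n| = [(3(n+1) + 2)/(3n + 2)] · 11·4/(81·6), which tends to 22/243 as n → ∞.
Convergence for |w − 4| · 22/243 < 1, i.e. |w − 4| < 243/22. So R = 243/22.
Check w = 331/22: the terms have absolute value of order n, which does not tend to 0, so the series diverges by the divergence test.
Check w = -155/22: the n-th term does not approach 0; divergence by the term test.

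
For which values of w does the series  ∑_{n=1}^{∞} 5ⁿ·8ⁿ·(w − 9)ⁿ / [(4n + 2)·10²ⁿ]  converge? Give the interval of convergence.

[13/2, 23/2)

The ratio of consecutive coefficients is [(4n + 2)/(4(n+1) + 2)] · 5·8/100 → 2/5.
Thus R = 1/(2/5) = 5/2.
Endpoint w = 23/2: the terms are asymptotic to a nonzero constant times 1/n, so the series diverges by limit comparison with Σ 1/n.
Endpoint w = 13/2: an alternating series whose terms decrease to 0 in absolute value, so it converges by the Leibniz criterion.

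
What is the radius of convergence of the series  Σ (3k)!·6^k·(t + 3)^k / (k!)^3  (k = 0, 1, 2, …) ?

R = 1/162

Apply the ratio test: |a_{k+1}| / |a_k| = (3k+1)·(3k+2)·(3k+3)/(k+1)³ · 6, which tends to 162 as k → ∞.
The series converges when 162 · |t + 3| < 1, giving R = 1/162.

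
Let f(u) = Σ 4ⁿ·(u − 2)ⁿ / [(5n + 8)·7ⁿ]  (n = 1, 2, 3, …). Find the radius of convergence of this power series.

R = 7/4

The ratio of consecutive coefficients is [(5n + 8)/(5(n+1) + 8)] · 4/7 → 4/7.
Convergence for |u − 2| · 4/7 < 1, i.e. |u − 2| < 7/4. So R = 7/4.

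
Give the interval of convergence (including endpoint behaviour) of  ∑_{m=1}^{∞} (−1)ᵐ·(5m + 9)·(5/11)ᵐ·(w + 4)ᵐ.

(-31/5, -9/5)

Ratio test: |a_{m+1}/a_m| = [(5(m+1) + 9)/(5m + 9)] · 5/11 → 5/11 as m → ∞.
Convergence for |w + 4| · 5/11 < 1, i.e. |w + 4| < 11/5. So R = 11/5.
When w = -9/5, the terms do not tend to 0, so the series diverges.
Check w = -31/5: the m-th term does not approach 0; divergence by the term test.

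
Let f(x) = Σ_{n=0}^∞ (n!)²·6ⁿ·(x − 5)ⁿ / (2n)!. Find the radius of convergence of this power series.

R = 2/3

Ratio test: |a_{n+1}/a_n| = (n+1)²/[(2n+1)·(2n+2)] · 6 → 3/2 as n → ∞.
The series converges when 3/2 · |x − 5| < 1, giving R = 2/3.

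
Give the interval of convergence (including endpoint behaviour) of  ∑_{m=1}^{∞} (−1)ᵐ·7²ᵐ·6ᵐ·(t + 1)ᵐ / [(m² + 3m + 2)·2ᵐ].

Apply the ratio test: |a_{m+1}| / |a_m| = [(m² + 3m + 2)/((m+1)² + 3(m+1) + 2)] · 49·6/2, which tends to 147 as m → ∞.
Hence the series converges for |t + 1| < 1/(147) = 1/147, so the radius of convergence is 1/147.
When t = -146/147, absolute convergence follows by limit comparison with Σ 1/m².
Endpoint t = -148/147: the terms are on the order of 1/m², so the series converges absolutely by comparison with the p-series (p = 2 > 1).

[-148/147, -146/147]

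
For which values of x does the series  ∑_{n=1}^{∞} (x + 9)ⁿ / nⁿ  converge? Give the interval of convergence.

Applying the root test, |a_n|^(1/n) = 1/n → 0.
Since the n-th root of |a_n| tends to 0, the series converges for all real x; R = ∞.

(−∞, ∞)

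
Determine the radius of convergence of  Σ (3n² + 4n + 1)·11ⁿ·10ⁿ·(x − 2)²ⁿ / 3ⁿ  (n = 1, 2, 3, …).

Apply the ratio test: |a_{n+1}| / |a_n| = [(3(n+1)² + 4(n+1) + 1)/(3n² + 4n + 1)] · 11·10/3, which tends to 110/3 as n → ∞.
Successive powers of (x − 2) differ by 2, so the series converges when |x − 2|² · 110/3 < 1, i.e. |x − 2| < √(3/110). So R = √330/110.

R = √330/110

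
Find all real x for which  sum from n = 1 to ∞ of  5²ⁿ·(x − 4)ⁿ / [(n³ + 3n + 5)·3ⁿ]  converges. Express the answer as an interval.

Ratio test: |a_{n+1}/a_n| = [(n³ + 3n + 5)/((n+1)³ + 3(n+1) + 5)] · 25/3 → 25/3 as n → ∞.
Hence the series converges for |x − 4| < 1/(25/3) = 3/25, so the radius of convergence is 3/25.
Endpoint x = 103/25: the terms are on the order of 1/n³, so the series converges absolutely by comparison with the p-series (p = 3 > 1).
At x = 97/25: the series is dominated by a constant times Σ 1/n³, which converges (p = 3 > 1).

[97/25, 103/25]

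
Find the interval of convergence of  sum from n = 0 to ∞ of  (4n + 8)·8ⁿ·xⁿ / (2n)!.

(−∞, ∞)

Apply the ratio test: |a_{n+1}| / |a_n| = (4(n+1) + 8)/(4n + 8) · 8 · 1/[(2n+1)·(2n+2)], which tends to 0 as n → ∞.
Since the limit is 0 < 1 for every x, the series converges on all of ℝ and R = ∞.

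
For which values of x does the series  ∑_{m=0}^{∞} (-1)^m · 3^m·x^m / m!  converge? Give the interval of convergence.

Apply the ratio test: |a_{m+1}| / |a_m| = 3 · 1/(m+1), which tends to 0 as m → ∞.
The ratio tends to 0 regardless of x, hence R = ∞.

(−∞, ∞)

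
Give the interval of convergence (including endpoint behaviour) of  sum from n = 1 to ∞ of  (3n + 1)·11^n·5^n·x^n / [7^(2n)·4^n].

(-196/55, 196/55)

Apply the ratio test: |a_{n+1}| / |a_n| = [(3(n+1) + 1)/(3n + 1)] · 11·5/(49·4), which tends to 55/196 as n → ∞.
Convergence for |x| · 55/196 < 1, i.e. |x| < 196/55. So R = 196/55.
When x = 196/55, the terms have absolute value of order n, which does not tend to 0, so the series diverges by the divergence test.
When x = -196/55, the terms do not tend to 0, so the series diverges.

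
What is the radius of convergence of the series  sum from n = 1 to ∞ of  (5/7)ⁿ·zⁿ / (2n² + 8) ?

R = 7/5

The ratio of consecutive coefficients is [(2n² + 8)/(2(n+1)² + 8)] · 5/7 → 5/7.
Thus R = 1/(5/7) = 7/5.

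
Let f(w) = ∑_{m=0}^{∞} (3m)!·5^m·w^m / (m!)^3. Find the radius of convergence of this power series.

R = 1/135

By the ratio test, |a_{m+1}/a_m| = (3m+1)·(3m+2)·(3m+3)/(m+1)³ · 5 → 135.
Thus R = 1/(135) = 1/135.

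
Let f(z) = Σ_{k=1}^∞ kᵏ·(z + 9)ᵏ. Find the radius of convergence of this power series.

R = 0

Applying the root test, |a_k|^(1/k) = k → ∞.
Since the k-th root of |a_k| is unbounded, the series converges only at z = -9; R = 0.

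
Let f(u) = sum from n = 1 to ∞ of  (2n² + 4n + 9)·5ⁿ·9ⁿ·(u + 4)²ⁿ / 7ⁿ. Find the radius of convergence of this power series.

Apply the ratio test: |a_{n+1}| / |a_n| = [(2(n+1)² + 4(n+1) + 9)/(2n² + 4n + 9)] · 5·9/7, which tends to 45/7 as n → ∞.
Writing y = (u + 4)², the series in y has radius 7/45, so |u + 4| < √(7/45) and R = √35/15.

R = √35/15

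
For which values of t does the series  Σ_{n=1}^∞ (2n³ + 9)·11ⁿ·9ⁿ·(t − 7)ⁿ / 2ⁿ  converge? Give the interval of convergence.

The ratio of consecutive coefficients is [(2(n+1)³ + 9)/(2n³ + 9)] · 11·9/2 → 99/2.
Convergence for |t − 7| · 99/2 < 1, i.e. |t − 7| < 2/99. So R = 2/99.
Endpoint t = 695/99: the terms have absolute value of order n³, which does not tend to 0, so the series diverges by the divergence test.
Endpoint t = 691/99: the n-th term does not approach 0; divergence by the term test.

(691/99, 695/99)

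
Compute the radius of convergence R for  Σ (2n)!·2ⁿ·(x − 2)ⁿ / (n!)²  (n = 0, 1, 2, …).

R = 1/8

Ratio test: |a_{n+1}/a_n| = (2n+1)·(2n+2)/(n+1)² · 2 → 8 as n → ∞.
Thus R = 1/(8) = 1/8.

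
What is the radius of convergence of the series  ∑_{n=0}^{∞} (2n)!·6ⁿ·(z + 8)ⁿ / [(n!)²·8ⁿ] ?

R = 1/3

By the ratio test, |a_{n+1}/a_n| = (2n+1)·(2n+2)/(n+1)² · 6/8 → 3.
Thus R = 1/(3) = 1/3.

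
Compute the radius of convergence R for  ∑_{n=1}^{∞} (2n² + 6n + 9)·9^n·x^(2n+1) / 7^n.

R = √7/3

Ratio test: |a_{n+1}/a_n| = [(2(n+1)² + 6(n+1) + 9)/(2n² + 6n + 9)] · 9/7 → 9/7 as n → ∞.
Since the exponent of x increases by 2 each term, convergence requires |x|² < 7/9, hence R = √7/3.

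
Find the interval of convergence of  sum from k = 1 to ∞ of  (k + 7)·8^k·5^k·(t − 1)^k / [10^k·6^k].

(-1/2, 5/2)

The ratio of consecutive coefficients is [((k+1) + 7)/(k + 7)] · 8·5/(10·6) → 2/3.
The series converges when 2/3 · |t − 1| < 1, giving R = 3/2.
At t = 5/2: the terms do not tend to 0, so the series diverges.
At t = -1/2: the terms do not tend to 0, so the series diverges.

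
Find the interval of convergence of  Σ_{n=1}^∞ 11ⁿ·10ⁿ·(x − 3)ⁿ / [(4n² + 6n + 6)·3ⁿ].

The ratio of consecutive coefficients is [(4n² + 6n + 6)/(4(n+1)² + 6(n+1) + 6)] · 11·10/3 → 110/3.
Hence the series converges for |x − 3| < 1/(110/3) = 3/110, so the radius of convergence is 3/110.
When x = 333/110, absolute convergence follows by limit comparison with Σ 1/n².
At x = 327/110: the terms are on the order of 1/n², so the series converges absolutely by comparison with the p-series (p = 2 > 1).

[327/110, 333/110]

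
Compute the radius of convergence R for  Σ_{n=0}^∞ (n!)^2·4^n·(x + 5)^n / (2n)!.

R = 1

The ratio of consecutive coefficients is (n+1)²/[(2n+1)·(2n+2)] · 4 → 1.
Hence R = 1.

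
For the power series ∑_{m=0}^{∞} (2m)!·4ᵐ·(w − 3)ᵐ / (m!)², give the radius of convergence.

R = 1/16

Ratio test: |a_{m+1}/a_m| = (2m+1)·(2m+2)/(m+1)² · 4 → 16 as m → ∞.
The series converges when 16 · |w − 3| < 1, giving R = 1/16.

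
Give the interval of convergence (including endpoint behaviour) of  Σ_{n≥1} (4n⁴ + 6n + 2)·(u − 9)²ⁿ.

(8, 10)

Ratio test: |a_{n+1}/a_n| = (4(n+1)⁴ + 6(n+1) + 2)/(4n⁴ + 6n + 2) → 1 as n → ∞.
Successive powers of (u − 9) differ by 2, so the series converges when |u − 9|² · 1 < 1, i.e. |u − 9| < √(1) = 1. So R = 1.
Check u = 10: the terms do not tend to 0, so the series diverges.
At u = 8: the n-th term does not approach 0; divergence by the term test.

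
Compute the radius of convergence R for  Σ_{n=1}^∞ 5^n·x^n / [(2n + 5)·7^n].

R = 7/5

By the ratio test, |a_{n+1}/a_n| = [(2n + 5)/(2(n+1) + 5)] · 5/7 → 5/7.
Hence the series converges for |x| < 1/(5/7) = 7/5, so the radius of convergence is 7/5.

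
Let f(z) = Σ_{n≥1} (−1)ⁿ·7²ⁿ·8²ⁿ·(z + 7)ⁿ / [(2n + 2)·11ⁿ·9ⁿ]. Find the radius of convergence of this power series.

Ratio test: |a_{n+1}/a_n| = [(2n + 2)/(2(n+1) + 2)] · 49·64/(11·9) → 3136/99 as n → ∞.
The series converges when 3136/99 · |z + 7| < 1, giving R = 99/3136.

R = 99/3136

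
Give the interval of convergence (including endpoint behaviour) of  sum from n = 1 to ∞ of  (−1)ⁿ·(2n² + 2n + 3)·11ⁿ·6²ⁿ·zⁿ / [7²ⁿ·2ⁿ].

Ratio test: |a_{n+1}/a_n| = [(2(n+1)² + 2(n+1) + 3)/(2n² + 2n + 3)] · 11·36/(49·2) → 198/49 as n → ∞.
Hence the series converges for |z| < 1/(198/49) = 49/198, so the radius of convergence is 49/198.
When z = 49/198, the terms do not tend to 0, so the series diverges.
Check z = -49/198: the terms have absolute value of order n², which does not tend to 0, so the series diverges by the divergence test.

(-49/198, 49/198)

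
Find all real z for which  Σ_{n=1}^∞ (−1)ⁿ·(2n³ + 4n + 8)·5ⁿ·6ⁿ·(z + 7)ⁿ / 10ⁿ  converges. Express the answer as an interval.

(-22/3, -20/3)

By the ratio test, |a_{n+1}/a_n| = [(2(n+1)³ + 4(n+1) + 8)/(2n³ + 4n + 8)] · 5·6/10 → 3.
The series converges when 3 · |z + 7| < 1, giving R = 1/3.
Endpoint z = -20/3: the n-th term does not approach 0; divergence by the term test.
When z = -22/3, the terms do not tend to 0, so the series diverges.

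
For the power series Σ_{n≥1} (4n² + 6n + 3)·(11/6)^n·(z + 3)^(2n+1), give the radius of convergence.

R = √66/11

Ratio test: |a_{n+1}/a_n| = [(4(n+1)² + 6(n+1) + 3)/(4n² + 6n + 3)] · 11/6 → 11/6 as n → ∞.
Successive powers of (z + 3) differ by 2, so the series converges when |z + 3|² · 11/6 < 1, i.e. |z + 3| < √(6/11). So R = √66/11.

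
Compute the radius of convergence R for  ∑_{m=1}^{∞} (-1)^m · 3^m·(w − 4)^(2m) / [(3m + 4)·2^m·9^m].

By the ratio test, |a_{m+1}/a_m| = [(3m + 4)/(3(m+1) + 4)] · 3/(2·9) → 1/6.
Writing y = (w − 4)², the series in y has radius 6, so |w − 4| < √(6) and R = √6.

R = √6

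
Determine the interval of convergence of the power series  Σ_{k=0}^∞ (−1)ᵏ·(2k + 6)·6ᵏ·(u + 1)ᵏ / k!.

(−∞, ∞)

Apply the ratio test: |a_{k+1}| / |a_k| = (2(k+1) + 6)/(2k + 6) · 6 · 1/(k+1), which tends to 0 as k → ∞.
Since the limit is 0 < 1 for every u, the series converges on all of ℝ and R = ∞.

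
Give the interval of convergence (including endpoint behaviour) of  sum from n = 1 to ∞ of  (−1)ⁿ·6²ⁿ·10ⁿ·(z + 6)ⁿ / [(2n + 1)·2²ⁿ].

(-541/90, -539/90]

Apply the ratio test: |a_{n+1}| / |a_n| = [(2n + 1)/(2(n+1) + 1)] · 36·10/4, which tends to 90 as n → ∞.
Hence the series converges for |z + 6| < 1/(90) = 1/90, so the radius of convergence is 1/90.
Check z = -539/90: an alternating series whose terms decrease to 0 in absolute value, so it converges by the Leibniz criterion.
Check z = -541/90: comparison with the harmonic series Σ 1/n shows the series diverges.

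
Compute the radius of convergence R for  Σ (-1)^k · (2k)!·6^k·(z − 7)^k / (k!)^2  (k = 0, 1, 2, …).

R = 1/24

By the ratio test, |a_{k+1}/a_k| = (2k+1)·(2k+2)/(k+1)² · 6 → 24.
Hence the series converges for |z − 7| < 1/(24) = 1/24, so the radius of convergence is 1/24.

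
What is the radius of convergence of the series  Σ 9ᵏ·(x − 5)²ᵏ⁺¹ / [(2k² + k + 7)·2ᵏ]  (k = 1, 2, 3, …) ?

By the ratio test, |a_{k+1}/a_k| = [(2k² + k + 7)/(2(k+1)² + (k+1) + 7)] · 9/2 → 9/2.
Writing y = (x − 5)², the series in y has radius 2/9, so |x − 5| < √(2/9) and R = √2/3.

R = √2/3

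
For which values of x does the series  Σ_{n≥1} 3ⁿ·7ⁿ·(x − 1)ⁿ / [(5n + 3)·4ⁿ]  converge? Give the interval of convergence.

[17/21, 25/21)

Apply the ratio test: |a_{n+1}| / |a_n| = [(5n + 3)/(5(n+1) + 3)] · 3·7/4, which tends to 21/4 as n → ∞.
Hence the series converges for |x − 1| < 1/(21/4) = 4/21, so the radius of convergence is 4/21.
Check x = 25/21: the terms are asymptotic to a nonzero constant times 1/n, so the series diverges by limit comparison with Σ 1/n.
Check x = 17/21: the terms alternate in sign and decrease monotonically to 0 in absolute value (size ~ c/n), so the alternating series test gives convergence.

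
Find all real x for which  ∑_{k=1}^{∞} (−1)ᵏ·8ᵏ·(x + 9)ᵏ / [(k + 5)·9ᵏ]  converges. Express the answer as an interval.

The ratio of consecutive coefficients is [(k + 5)/((k+1) + 5)] · 8/9 → 8/9.
Thus R = 1/(8/9) = 9/8.
At x = -63/8: convergence follows from the alternating series test (terms decrease monotonically to 0).
When x = -81/8, comparison with the harmonic series Σ 1/k shows the series diverges.

(-81/8, -63/8]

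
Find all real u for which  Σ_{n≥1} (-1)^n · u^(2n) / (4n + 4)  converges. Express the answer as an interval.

[-1, 1]

By the ratio test, |a_{n+1}/a_n| = (4n + 4)/(4(n+1) + 4) → 1.
Writing y = u², the series in y has radius 1, so |u| < √(1) = 1 and R = 1.
Check u = 1: the terms alternate in sign and decrease monotonically to 0 in absolute value (size ~ c/n), so the alternating series test gives convergence.
Check u = -1: the terms alternate in sign and decrease monotonically to 0 in absolute value (size ~ c/n), so the alternating series test gives convergence.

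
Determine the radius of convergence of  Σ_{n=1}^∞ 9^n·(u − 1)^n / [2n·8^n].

R = 8/9

The ratio of consecutive coefficients is [2n/2(n+1)] · 9/8 → 9/8.
Convergence for |u − 1| · 9/8 < 1, i.e. |u − 1| < 8/9. So R = 8/9.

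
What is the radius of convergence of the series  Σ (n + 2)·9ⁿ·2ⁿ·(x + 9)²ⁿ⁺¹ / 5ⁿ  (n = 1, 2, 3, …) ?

The ratio of consecutive coefficients is [((n+1) + 2)/(n + 2)] · 9·2/5 → 18/5.
Successive powers of (x + 9) differ by 2, so the series converges when |x + 9|² · 18/5 < 1, i.e. |x + 9| < √(5/18). So R = √10/6.

R = √10/6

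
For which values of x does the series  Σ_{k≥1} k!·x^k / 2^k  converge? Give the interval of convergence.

{0}

Apply the ratio test: |a_{k+1}| / |a_k| = (k+1) · 1/2, which tends to ∞ as k → ∞.
The ratio grows without bound, so the series diverges whenever x ≠ 0; it converges only at x = 0. R = 0.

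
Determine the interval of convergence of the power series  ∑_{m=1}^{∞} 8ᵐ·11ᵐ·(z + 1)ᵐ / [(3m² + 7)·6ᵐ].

[-47/44, -41/44]

Apply the ratio test: |a_{m+1}| / |a_m| = [(3m² + 7)/(3(m+1)² + 7)] · 8·11/6, which tends to 44/3 as m → ∞.
Thus R = 1/(44/3) = 3/44.
At z = -41/44: absolute convergence follows by limit comparison with Σ 1/m².
At z = -47/44: the series is dominated by a constant times Σ 1/m², which converges (p = 2 > 1).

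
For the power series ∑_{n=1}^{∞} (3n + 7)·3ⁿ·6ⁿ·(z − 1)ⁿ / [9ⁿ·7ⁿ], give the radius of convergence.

R = 7/2

The ratio of consecutive coefficients is [(3(n+1) + 7)/(3n + 7)] · 3·6/(9·7) → 2/7.
Thus R = 1/(2/7) = 7/2.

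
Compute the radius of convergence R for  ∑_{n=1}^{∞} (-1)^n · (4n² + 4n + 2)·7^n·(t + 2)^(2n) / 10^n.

R = √70/7

Apply the ratio test: |a_{n+1}| / |a_n| = [(4(n+1)² + 4(n+1) + 2)/(4n² + 4n + 2)] · 7/10, which tends to 7/10 as n → ∞.
Since the exponent of (t + 2) increases by 2 each term, convergence requires |t + 2|² < 10/7, hence R = √70/7.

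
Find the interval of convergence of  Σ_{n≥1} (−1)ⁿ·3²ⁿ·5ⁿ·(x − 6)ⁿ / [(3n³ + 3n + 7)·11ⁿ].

By the ratio test, |a_{n+1}/a_n| = [(3n³ + 3n + 7)/(3(n+1)³ + 3(n+1) + 7)] · 9·5/11 → 45/11.
The series converges when 45/11 · |x − 6| < 1, giving R = 11/45.
Endpoint x = 281/45: the series is dominated by a constant times Σ 1/n³, which converges (p = 3 > 1).
Endpoint x = 259/45: absolute convergence follows by limit comparison with Σ 1/n³.

[259/45, 281/45]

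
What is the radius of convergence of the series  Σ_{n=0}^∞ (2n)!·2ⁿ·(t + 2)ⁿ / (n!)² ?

The ratio of consecutive coefficients is (2n+1)·(2n+2)/(n+1)² · 2 → 8.
The series converges when 8 · |t + 2| < 1, giving R = 1/8.

R = 1/8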